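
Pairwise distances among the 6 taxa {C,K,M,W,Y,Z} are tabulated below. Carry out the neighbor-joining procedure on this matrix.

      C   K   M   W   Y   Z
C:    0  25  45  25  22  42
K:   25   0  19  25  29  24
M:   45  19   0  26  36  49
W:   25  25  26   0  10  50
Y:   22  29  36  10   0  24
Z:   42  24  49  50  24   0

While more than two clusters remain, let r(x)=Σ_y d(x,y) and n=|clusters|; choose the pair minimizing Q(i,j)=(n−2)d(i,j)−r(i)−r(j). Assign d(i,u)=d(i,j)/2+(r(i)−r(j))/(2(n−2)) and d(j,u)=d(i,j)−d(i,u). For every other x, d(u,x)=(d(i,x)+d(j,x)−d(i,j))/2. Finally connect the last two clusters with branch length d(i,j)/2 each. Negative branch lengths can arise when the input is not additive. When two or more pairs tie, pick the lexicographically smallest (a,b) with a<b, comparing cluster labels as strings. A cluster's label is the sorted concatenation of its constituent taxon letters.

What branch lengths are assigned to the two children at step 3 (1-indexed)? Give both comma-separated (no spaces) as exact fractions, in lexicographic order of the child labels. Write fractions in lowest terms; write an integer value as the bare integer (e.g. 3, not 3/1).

29/2,23/4

step 1: merge (K,M) at d=19, Q=-221; branch lengths K→23/8, M→129/8; new cluster KM
  updated: d(C,KM)=51/2, d(KM,W)=16, d(KM,Y)=23, d(KM,Z)=27
step 2: merge (KM,Z) at d=27, Q=-307/2; branch lengths KM→59/12, Z→265/12; new cluster KMZ
  updated: d(C,KMZ)=81/4, d(KMZ,W)=39/2, d(KMZ,Y)=10
step 3: merge (C,KMZ) at d=81/4, Q=-153/2; branch lengths C→29/2, KMZ→23/4; new cluster CKMZ
  updated: d(CKMZ,W)=97/8, d(CKMZ,Y)=47/8
step 4: merge (CKMZ,W) at d=97/8, Q=-28; branch lengths CKMZ→4, W→65/8; new cluster CKMWZ
  updated: d(CKMWZ,Y)=15/8
step 5: merge (CKMWZ,Y) at d=15/8; branch lengths CKMWZ→15/16, Y→15/16; new cluster CKMWYZ
final tree: (((C:29/2,((K:23/8,M:129/8):59/12,Z:265/12):23/4):4,W:65/8):15/16,Y:15/16)
total length: 321/4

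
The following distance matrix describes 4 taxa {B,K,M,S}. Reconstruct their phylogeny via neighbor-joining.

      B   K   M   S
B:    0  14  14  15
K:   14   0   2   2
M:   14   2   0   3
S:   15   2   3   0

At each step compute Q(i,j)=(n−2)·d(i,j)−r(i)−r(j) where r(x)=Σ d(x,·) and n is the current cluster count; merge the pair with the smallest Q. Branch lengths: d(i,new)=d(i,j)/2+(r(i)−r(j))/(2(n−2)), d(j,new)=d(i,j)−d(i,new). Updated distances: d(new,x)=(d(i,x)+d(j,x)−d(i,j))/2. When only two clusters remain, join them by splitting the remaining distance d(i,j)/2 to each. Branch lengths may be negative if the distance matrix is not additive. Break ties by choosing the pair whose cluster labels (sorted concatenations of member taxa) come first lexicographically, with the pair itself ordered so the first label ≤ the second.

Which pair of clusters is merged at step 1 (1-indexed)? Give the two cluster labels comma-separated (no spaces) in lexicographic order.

step 1: merge (B,M) at d=14, Q=-34; branch lengths B→13, M→1; new cluster BM
  updated: d(BM,K)=1, d(BM,S)=2
step 2: merge (BM,K) at d=1, Q=-5; branch lengths BM→1/2, K→1/2; new cluster BKM
  updated: d(BKM,S)=3/2
step 3: merge (BKM,S) at d=3/2; branch lengths BKM→3/4, S→3/4; new cluster BKMS
final tree: (((B:13,M:1):1/2,K:1/2):3/4,S:3/4)
total length: 33/2

B,M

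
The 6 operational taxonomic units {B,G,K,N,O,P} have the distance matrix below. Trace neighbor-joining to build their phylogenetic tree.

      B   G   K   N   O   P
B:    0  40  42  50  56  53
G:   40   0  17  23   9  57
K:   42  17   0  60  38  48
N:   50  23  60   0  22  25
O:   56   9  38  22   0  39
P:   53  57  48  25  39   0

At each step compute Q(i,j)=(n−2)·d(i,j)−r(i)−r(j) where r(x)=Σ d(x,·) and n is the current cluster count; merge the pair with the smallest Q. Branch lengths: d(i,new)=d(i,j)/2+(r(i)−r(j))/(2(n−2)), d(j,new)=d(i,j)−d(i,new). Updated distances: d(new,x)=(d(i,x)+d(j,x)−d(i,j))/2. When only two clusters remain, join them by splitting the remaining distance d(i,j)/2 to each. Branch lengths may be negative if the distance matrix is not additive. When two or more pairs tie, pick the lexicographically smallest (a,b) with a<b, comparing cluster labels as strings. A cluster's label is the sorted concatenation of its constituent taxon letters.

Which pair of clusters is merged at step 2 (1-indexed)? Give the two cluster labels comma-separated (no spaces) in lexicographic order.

NP,O

step 1: merge (N,P) at d=25, Q=-302; branch lengths N→29/4, P→71/4; new cluster NP
  updated: d(B,NP)=39, d(G,NP)=55/2, d(K,NP)=83/2, d(NP,O)=18
step 2: merge (NP,O) at d=18, Q=-193; branch lengths NP→59/6, O→49/6; new cluster NOP
  updated: d(B,NOP)=77/2, d(G,NOP)=37/4, d(K,NOP)=123/4
step 3: merge (B,K) at d=42, Q=-505/4; branch lengths B→459/16, K→213/16; new cluster BK
  updated: d(BK,G)=15/2, d(BK,NOP)=109/8
step 4: merge (BK,G) at d=15/2, Q=-243/8; branch lengths BK→95/16, G→25/16; new cluster BGK
  updated: d(BGK,NOP)=123/16
step 5: merge (BGK,NOP) at d=123/16; branch lengths BGK→123/32, NOP→123/32; new cluster BGKNOP
final tree: (((B:459/16,K:213/16):95/16,G:25/16):123/32,((N:29/4,P:71/4):59/6,O:49/6):123/32)
total length: 1603/16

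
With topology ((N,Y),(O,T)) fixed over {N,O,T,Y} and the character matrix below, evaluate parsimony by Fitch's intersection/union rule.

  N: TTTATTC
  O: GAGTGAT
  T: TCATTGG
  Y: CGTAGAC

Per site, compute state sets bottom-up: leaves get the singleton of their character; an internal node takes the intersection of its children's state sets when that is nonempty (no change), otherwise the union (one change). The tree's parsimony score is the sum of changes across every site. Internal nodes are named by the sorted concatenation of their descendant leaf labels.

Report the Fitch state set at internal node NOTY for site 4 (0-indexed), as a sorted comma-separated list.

[col 0] NY: children N:{T}, Y:{C} ∪→ {C,T}; cost 1
[col 0] OT: children O:{G}, T:{T} ∪→ {G,T}; cost 1
[col 0] NOTY: children NY:{C,T}, OT:{G,T} ∩→ {T}; cost 0
[col 1] NY: children N:{T}, Y:{G} ∪→ {G,T}; cost 1
[col 1] OT: children O:{A}, T:{C} ∪→ {A,C}; cost 1
[col 1] NOTY: children NY:{G,T}, OT:{A,C} ∪→ {A,C,G,T}; cost 1
[col 2] NY: children N:{T}, Y:{T} ∩→ {T}; cost 0
[col 2] OT: children O:{G}, T:{A} ∪→ {A,G}; cost 1
[col 2] NOTY: children NY:{T}, OT:{A,G} ∪→ {A,G,T}; cost 1
[col 3] NY: children N:{A}, Y:{A} ∩→ {A}; cost 0
[col 3] OT: children O:{T}, T:{T} ∩→ {T}; cost 0
[col 3] NOTY: children NY:{A}, OT:{T} ∪→ {A,T}; cost 1
[col 4] NY: children N:{T}, Y:{G} ∪→ {G,T}; cost 1
[col 4] OT: children O:{G}, T:{T} ∪→ {G,T}; cost 1
[col 4] NOTY: children NY:{G,T}, OT:{G,T} ∩→ {G,T}; cost 0
[col 5] NY: children N:{T}, Y:{A} ∪→ {A,T}; cost 1
[col 5] OT: children O:{A}, T:{G} ∪→ {A,G}; cost 1
[col 5] NOTY: children NY:{A,T}, OT:{A,G} ∩→ {A}; cost 0
[col 6] NY: children N:{C}, Y:{C} ∩→ {C}; cost 0
[col 6] OT: children O:{T}, T:{G} ∪→ {G,T}; cost 1
[col 6] NOTY: children NY:{C}, OT:{G,T} ∪→ {C,G,T}; cost 1
per-site changes: [2, 3, 2, 1, 2, 2, 2]; total = 14

G,T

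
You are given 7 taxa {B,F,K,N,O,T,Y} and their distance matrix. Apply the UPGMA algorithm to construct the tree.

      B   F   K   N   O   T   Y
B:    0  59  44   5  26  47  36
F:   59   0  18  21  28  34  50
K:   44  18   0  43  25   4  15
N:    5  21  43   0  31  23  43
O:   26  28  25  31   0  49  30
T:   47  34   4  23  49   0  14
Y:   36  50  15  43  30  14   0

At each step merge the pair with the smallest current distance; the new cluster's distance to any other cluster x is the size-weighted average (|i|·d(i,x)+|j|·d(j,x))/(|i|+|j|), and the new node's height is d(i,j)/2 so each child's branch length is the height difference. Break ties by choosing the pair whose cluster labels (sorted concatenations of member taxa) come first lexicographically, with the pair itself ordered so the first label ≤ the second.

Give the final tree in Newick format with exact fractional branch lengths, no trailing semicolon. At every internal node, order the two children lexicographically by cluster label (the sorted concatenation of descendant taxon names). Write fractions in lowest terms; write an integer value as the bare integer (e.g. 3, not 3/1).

1. join K+T (d=4) ⇒ KT; edges |K|=2, |T|=2
  updated: d(B,KT)=91/2, d(F,KT)=26, d(KT,N)=33, d(KT,O)=37, d(KT,Y)=29/2
2. join B+N (d=5) ⇒ BN; edges |B|=5/2, |N|=5/2
  updated: d(BN,F)=40, d(BN,KT)=157/4, d(BN,O)=57/2, d(BN,Y)=79/2
3. join KT+Y (d=29/2) ⇒ KTY; edges |KT|=21/4, |Y|=29/4
  updated: d(BN,KTY)=118/3, d(F,KTY)=34, d(KTY,O)=104/3
4. join F+O (d=28) ⇒ FO; edges |F|=14, |O|=14
  updated: d(BN,FO)=137/4, d(FO,KTY)=103/3
5. join BN+FO (d=137/4) ⇒ BFNO; edges |BN|=117/8, |FO|=25/8
  updated: d(BFNO,KTY)=221/6
6. join BFNO+KTY (d=221/6) ⇒ BFKNOTY; edges |BFNO|=31/24, |KTY|=67/6
final tree: (((B:5/2,N:5/2):117/8,(F:14,O:14):25/8):31/24,((K:2,T:2):21/4,Y:29/4):67/6)
total length: 1913/24

(((B:5/2,N:5/2):117/8,(F:14,O:14):25/8):31/24,((K:2,T:2):21/4,Y:29/4):67/6)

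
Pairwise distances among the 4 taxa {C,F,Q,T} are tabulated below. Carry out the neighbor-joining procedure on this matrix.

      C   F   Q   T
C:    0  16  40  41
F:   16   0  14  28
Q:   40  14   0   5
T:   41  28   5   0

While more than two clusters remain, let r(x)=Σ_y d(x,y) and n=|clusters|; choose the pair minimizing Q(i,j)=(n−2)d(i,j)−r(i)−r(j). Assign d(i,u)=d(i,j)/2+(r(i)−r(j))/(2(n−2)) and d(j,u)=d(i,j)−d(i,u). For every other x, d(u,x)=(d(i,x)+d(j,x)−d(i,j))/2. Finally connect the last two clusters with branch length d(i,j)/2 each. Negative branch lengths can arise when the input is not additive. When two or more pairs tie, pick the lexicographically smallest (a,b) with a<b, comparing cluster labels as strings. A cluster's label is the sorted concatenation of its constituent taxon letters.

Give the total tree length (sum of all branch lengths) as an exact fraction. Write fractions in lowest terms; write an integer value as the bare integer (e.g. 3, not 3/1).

step 1: merge (C,F) at d=16, Q=-123; branch lengths C→71/4, F→-7/4; new cluster CF
  updated: d(CF,Q)=19, d(CF,T)=53/2
step 2: merge (CF,Q) at d=19, Q=-101/2; branch lengths CF→81/4, Q→-5/4; new cluster CFQ
  updated: d(CFQ,T)=25/4
step 3: merge (CFQ,T) at d=25/4; branch lengths CFQ→25/8, T→25/8; new cluster CFQT
final tree: (((C:71/4,F:-7/4):81/4,Q:-5/4):25/8,T:25/8)
total length: 165/4

165/4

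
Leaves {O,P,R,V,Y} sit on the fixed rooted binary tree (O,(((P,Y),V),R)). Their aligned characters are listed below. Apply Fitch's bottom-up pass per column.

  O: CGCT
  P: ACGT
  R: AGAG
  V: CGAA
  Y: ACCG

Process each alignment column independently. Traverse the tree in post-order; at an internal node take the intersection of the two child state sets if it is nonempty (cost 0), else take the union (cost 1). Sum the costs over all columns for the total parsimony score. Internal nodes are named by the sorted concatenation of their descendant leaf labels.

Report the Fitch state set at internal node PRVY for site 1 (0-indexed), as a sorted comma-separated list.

site 0, node PY: P={A} ∩ Y={A} → {A} (+0)
site 0, node PVY: PY={A} ∪ V={C} → {A,C} (+1)
site 0, node PRVY: PVY={A,C} ∩ R={A} → {A} (+0)
site 0, node OPRVY: O={C} ∪ PRVY={A} → {A,C} (+1)
site 1, node PY: P={C} ∩ Y={C} → {C} (+0)
site 1, node PVY: PY={C} ∪ V={G} → {C,G} (+1)
site 1, node PRVY: PVY={C,G} ∩ R={G} → {G} (+0)
site 1, node OPRVY: O={G} ∩ PRVY={G} → {G} (+0)
site 2, node PY: P={G} ∪ Y={C} → {C,G} (+1)
site 2, node PVY: PY={C,G} ∪ V={A} → {A,C,G} (+1)
site 2, node PRVY: PVY={A,C,G} ∩ R={A} → {A} (+0)
site 2, node OPRVY: O={C} ∪ PRVY={A} → {A,C} (+1)
site 3, node PY: P={T} ∪ Y={G} → {G,T} (+1)
site 3, node PVY: PY={G,T} ∪ V={A} → {A,G,T} (+1)
site 3, node PRVY: PVY={A,G,T} ∩ R={G} → {G} (+0)
site 3, node OPRVY: O={T} ∪ PRVY={G} → {G,T} (+1)
per-site changes: [2, 1, 3, 3]; total = 9

G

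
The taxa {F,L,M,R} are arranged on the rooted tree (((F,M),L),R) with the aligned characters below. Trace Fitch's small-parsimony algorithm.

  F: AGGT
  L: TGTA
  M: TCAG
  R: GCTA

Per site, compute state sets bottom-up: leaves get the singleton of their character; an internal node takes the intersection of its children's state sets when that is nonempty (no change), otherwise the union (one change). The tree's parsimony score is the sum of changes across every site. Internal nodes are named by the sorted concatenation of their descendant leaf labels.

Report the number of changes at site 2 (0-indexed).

FM@0: {A} ∪ {T} = {A,T} (union, +1)
FLM@0: {A,T} ∩ {T} = {T} (intersection, +0)
FLMR@0: {T} ∪ {G} = {G,T} (union, +1)
FM@1: {G} ∪ {C} = {C,G} (union, +1)
FLM@1: {C,G} ∩ {G} = {G} (intersection, +0)
FLMR@1: {G} ∪ {C} = {C,G} (union, +1)
FM@2: {G} ∪ {A} = {A,G} (union, +1)
FLM@2: {A,G} ∪ {T} = {A,G,T} (union, +1)
FLMR@2: {A,G,T} ∩ {T} = {T} (intersection, +0)
FM@3: {T} ∪ {G} = {G,T} (union, +1)
FLM@3: {G,T} ∪ {A} = {A,G,T} (union, +1)
FLMR@3: {A,G,T} ∩ {A} = {A} (intersection, +0)
per-site changes: [2, 2, 2, 2]; total = 8

2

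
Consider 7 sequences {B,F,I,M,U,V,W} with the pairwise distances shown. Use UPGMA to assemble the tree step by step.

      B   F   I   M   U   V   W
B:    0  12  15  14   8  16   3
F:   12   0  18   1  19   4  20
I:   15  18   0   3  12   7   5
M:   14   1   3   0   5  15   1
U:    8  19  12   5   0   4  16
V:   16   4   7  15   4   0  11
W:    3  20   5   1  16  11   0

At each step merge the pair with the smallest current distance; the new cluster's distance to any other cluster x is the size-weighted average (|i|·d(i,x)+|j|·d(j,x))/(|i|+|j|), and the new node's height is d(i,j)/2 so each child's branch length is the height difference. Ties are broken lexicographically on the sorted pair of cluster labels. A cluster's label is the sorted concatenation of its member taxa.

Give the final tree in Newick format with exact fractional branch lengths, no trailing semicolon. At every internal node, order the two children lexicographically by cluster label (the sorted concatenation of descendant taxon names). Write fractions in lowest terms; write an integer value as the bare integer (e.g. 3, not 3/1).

((B:3/2,W:3/2):22/5,((F:1/2,M:1/2):29/6,(I:19/4,(U:2,V:2):11/4):7/12):17/30)

iteration 1: select F,M (d=1); attach at lengths (1/2, 1/2); label the merged cluster FM
  updated: d(B,FM)=13, d(FM,I)=21/2, d(FM,U)=12, d(FM,V)=19/2, d(FM,W)=21/2
iteration 2: select B,W (d=3); attach at lengths (3/2, 3/2); label the merged cluster BW
  updated: d(BW,FM)=47/4, d(BW,I)=10, d(BW,U)=12, d(BW,V)=27/2
iteration 3: select U,V (d=4); attach at lengths (2, 2); label the merged cluster UV
  updated: d(BW,UV)=51/4, d(FM,UV)=43/4, d(I,UV)=19/2
iteration 4: select I,UV (d=19/2); attach at lengths (19/4, 11/4); label the merged cluster IUV
  updated: d(BW,IUV)=71/6, d(FM,IUV)=32/3
iteration 5: select FM,IUV (d=32/3); attach at lengths (29/6, 7/12); label the merged cluster FIMUV
  updated: d(BW,FIMUV)=59/5
iteration 6: select BW,FIMUV (d=59/5); attach at lengths (22/5, 17/30); label the merged cluster BFIMUVW
final tree: ((B:3/2,W:3/2):22/5,((F:1/2,M:1/2):29/6,(I:19/4,(U:2,V:2):11/4):7/12):17/30)
total length: 1553/60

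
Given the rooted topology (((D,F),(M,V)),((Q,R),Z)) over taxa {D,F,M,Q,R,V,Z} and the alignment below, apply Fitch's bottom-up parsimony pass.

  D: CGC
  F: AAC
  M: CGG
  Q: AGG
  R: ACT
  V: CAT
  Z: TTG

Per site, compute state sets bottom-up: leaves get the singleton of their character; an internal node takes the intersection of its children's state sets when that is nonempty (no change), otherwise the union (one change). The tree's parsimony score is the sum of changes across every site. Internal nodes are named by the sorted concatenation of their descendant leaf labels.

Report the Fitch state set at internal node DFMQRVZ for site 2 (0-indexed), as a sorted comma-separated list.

G

DF@0: {C} ∪ {A} = {A,C} (union, +1)
MV@0: {C} ∩ {C} = {C} (intersection, +0)
DFMV@0: {A,C} ∩ {C} = {C} (intersection, +0)
QR@0: {A} ∩ {A} = {A} (intersection, +0)
QRZ@0: {A} ∪ {T} = {A,T} (union, +1)
DFMQRVZ@0: {C} ∪ {A,T} = {A,C,T} (union, +1)
DF@1: {G} ∪ {A} = {A,G} (union, +1)
MV@1: {G} ∪ {A} = {A,G} (union, +1)
DFMV@1: {A,G} ∩ {A,G} = {A,G} (intersection, +0)
QR@1: {G} ∪ {C} = {C,G} (union, +1)
QRZ@1: {C,G} ∪ {T} = {C,G,T} (union, +1)
DFMQRVZ@1: {A,G} ∩ {C,G,T} = {G} (intersection, +0)
DF@2: {C} ∩ {C} = {C} (intersection, +0)
MV@2: {G} ∪ {T} = {G,T} (union, +1)
DFMV@2: {C} ∪ {G,T} = {C,G,T} (union, +1)
QR@2: {G} ∪ {T} = {G,T} (union, +1)
QRZ@2: {G,T} ∩ {G} = {G} (intersection, +0)
DFMQRVZ@2: {C,G,T} ∩ {G} = {G} (intersection, +0)
per-site changes: [3, 4, 3]; total = 10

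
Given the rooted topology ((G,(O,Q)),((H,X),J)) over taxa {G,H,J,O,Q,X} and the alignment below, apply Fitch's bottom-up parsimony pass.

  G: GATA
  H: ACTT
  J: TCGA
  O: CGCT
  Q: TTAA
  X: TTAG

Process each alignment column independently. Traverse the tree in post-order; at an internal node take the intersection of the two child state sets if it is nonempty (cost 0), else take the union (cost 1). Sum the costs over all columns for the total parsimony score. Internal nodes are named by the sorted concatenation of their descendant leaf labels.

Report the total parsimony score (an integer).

[col 0] OQ: children O:{C}, Q:{T} ∪→ {C,T}; cost 1
[col 0] GOQ: children G:{G}, OQ:{C,T} ∪→ {C,G,T}; cost 1
[col 0] HX: children H:{A}, X:{T} ∪→ {A,T}; cost 1
[col 0] HJX: children HX:{A,T}, J:{T} ∩→ {T}; cost 0
[col 0] GHJOQX: children GOQ:{C,G,T}, HJX:{T} ∩→ {T}; cost 0
[col 1] OQ: children O:{G}, Q:{T} ∪→ {G,T}; cost 1
[col 1] GOQ: children G:{A}, OQ:{G,T} ∪→ {A,G,T}; cost 1
[col 1] HX: children H:{C}, X:{T} ∪→ {C,T}; cost 1
[col 1] HJX: children HX:{C,T}, J:{C} ∩→ {C}; cost 0
[col 1] GHJOQX: children GOQ:{A,G,T}, HJX:{C} ∪→ {A,C,G,T}; cost 1
[col 2] OQ: children O:{C}, Q:{A} ∪→ {A,C}; cost 1
[col 2] GOQ: children G:{T}, OQ:{A,C} ∪→ {A,C,T}; cost 1
[col 2] HX: children H:{T}, X:{A} ∪→ {A,T}; cost 1
[col 2] HJX: children HX:{A,T}, J:{G} ∪→ {A,G,T}; cost 1
[col 2] GHJOQX: children GOQ:{A,C,T}, HJX:{A,G,T} ∩→ {A,T}; cost 0
[col 3] OQ: children O:{T}, Q:{A} ∪→ {A,T}; cost 1
[col 3] GOQ: children G:{A}, OQ:{A,T} ∩→ {A}; cost 0
[col 3] HX: children H:{T}, X:{G} ∪→ {G,T}; cost 1
[col 3] HJX: children HX:{G,T}, J:{A} ∪→ {A,G,T}; cost 1
[col 3] GHJOQX: children GOQ:{A}, HJX:{A,G,T} ∩→ {A}; cost 0
per-site changes: [3, 4, 4, 3]; total = 14

14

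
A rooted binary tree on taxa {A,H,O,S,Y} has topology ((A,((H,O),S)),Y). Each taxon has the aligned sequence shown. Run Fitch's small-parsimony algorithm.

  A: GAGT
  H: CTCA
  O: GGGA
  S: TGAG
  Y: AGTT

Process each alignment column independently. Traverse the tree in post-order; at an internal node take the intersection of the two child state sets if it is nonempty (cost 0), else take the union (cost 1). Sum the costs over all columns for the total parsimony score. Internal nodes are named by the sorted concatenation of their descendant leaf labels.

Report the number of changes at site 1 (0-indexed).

2

HO@0: {C} ∪ {G} = {C,G} (union, +1)
HOS@0: {C,G} ∪ {T} = {C,G,T} (union, +1)
AHOS@0: {G} ∩ {C,G,T} = {G} (intersection, +0)
AHOSY@0: {G} ∪ {A} = {A,G} (union, +1)
HO@1: {T} ∪ {G} = {G,T} (union, +1)
HOS@1: {G,T} ∩ {G} = {G} (intersection, +0)
AHOS@1: {A} ∪ {G} = {A,G} (union, +1)
AHOSY@1: {A,G} ∩ {G} = {G} (intersection, +0)
HO@2: {C} ∪ {G} = {C,G} (union, +1)
HOS@2: {C,G} ∪ {A} = {A,C,G} (union, +1)
AHOS@2: {G} ∩ {A,C,G} = {G} (intersection, +0)
AHOSY@2: {G} ∪ {T} = {G,T} (union, +1)
HO@3: {A} ∩ {A} = {A} (intersection, +0)
HOS@3: {A} ∪ {G} = {A,G} (union, +1)
AHOS@3: {T} ∪ {A,G} = {A,G,T} (union, +1)
AHOSY@3: {A,G,T} ∩ {T} = {T} (intersection, +0)
per-site changes: [3, 2, 3, 2]; total = 10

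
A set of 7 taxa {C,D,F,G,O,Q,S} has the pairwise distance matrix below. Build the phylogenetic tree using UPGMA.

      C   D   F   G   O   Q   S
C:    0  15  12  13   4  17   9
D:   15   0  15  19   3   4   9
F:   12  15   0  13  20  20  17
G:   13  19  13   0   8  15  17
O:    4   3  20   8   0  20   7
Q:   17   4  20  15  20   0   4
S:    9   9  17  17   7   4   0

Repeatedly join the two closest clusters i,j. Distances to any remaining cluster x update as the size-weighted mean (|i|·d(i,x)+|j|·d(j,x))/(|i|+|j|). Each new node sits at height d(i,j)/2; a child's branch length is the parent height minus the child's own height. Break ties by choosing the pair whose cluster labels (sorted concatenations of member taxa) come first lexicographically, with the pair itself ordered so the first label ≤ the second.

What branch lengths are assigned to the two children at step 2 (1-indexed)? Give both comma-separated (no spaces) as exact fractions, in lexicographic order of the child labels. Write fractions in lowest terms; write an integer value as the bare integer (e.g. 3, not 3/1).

2,2

1. join D+O (d=3) ⇒ DO; edges |D|=3/2, |O|=3/2
  updated: d(C,DO)=19/2, d(DO,F)=35/2, d(DO,G)=27/2, d(DO,Q)=12, d(DO,S)=8
2. join Q+S (d=4) ⇒ QS; edges |Q|=2, |S|=2
  updated: d(C,QS)=13, d(DO,QS)=10, d(F,QS)=37/2, d(G,QS)=16
3. join C+DO (d=19/2) ⇒ CDO; edges |C|=19/4, |DO|=13/4
  updated: d(CDO,F)=47/3, d(CDO,G)=40/3, d(CDO,QS)=11
4. join CDO+QS (d=11) ⇒ CDOQS; edges |CDO|=3/4, |QS|=7/2
  updated: d(CDOQS,F)=84/5, d(CDOQS,G)=72/5
5. join F+G (d=13) ⇒ FG; edges |F|=13/2, |G|=13/2
  updated: d(CDOQS,FG)=78/5
6. join CDOQS+FG (d=78/5) ⇒ CDFGOQS; edges |CDOQS|=23/10, |FG|=13/10
final tree: (((C:19/4,(D:3/2,O:3/2):13/4):3/4,(Q:2,S:2):7/2):23/10,(F:13/2,G:13/2):13/10)
total length: 717/20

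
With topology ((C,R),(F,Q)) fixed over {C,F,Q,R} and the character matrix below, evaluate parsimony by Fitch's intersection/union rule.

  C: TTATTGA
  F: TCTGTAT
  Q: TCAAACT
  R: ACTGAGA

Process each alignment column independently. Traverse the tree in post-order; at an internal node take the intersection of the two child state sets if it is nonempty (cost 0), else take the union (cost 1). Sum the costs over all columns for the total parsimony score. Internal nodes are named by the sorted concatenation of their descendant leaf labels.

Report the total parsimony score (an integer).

site 0, node CR: C={T} ∪ R={A} → {A,T} (+1)
site 0, node FQ: F={T} ∩ Q={T} → {T} (+0)
site 0, node CFQR: CR={A,T} ∩ FQ={T} → {T} (+0)
site 1, node CR: C={T} ∪ R={C} → {C,T} (+1)
site 1, node FQ: F={C} ∩ Q={C} → {C} (+0)
site 1, node CFQR: CR={C,T} ∩ FQ={C} → {C} (+0)
site 2, node CR: C={A} ∪ R={T} → {A,T} (+1)
site 2, node FQ: F={T} ∪ Q={A} → {A,T} (+1)
site 2, node CFQR: CR={A,T} ∩ FQ={A,T} → {A,T} (+0)
site 3, node CR: C={T} ∪ R={G} → {G,T} (+1)
site 3, node FQ: F={G} ∪ Q={A} → {A,G} (+1)
site 3, node CFQR: CR={G,T} ∩ FQ={A,G} → {G} (+0)
site 4, node CR: C={T} ∪ R={A} → {A,T} (+1)
site 4, node FQ: F={T} ∪ Q={A} → {A,T} (+1)
site 4, node CFQR: CR={A,T} ∩ FQ={A,T} → {A,T} (+0)
site 5, node CR: C={G} ∩ R={G} → {G} (+0)
site 5, node FQ: F={A} ∪ Q={C} → {A,C} (+1)
site 5, node CFQR: CR={G} ∪ FQ={A,C} → {A,C,G} (+1)
site 6, node CR: C={A} ∩ R={A} → {A} (+0)
site 6, node FQ: F={T} ∩ Q={T} → {T} (+0)
site 6, node CFQR: CR={A} ∪ FQ={T} → {A,T} (+1)
per-site changes: [1, 1, 2, 2, 2, 2, 1]; total = 11

11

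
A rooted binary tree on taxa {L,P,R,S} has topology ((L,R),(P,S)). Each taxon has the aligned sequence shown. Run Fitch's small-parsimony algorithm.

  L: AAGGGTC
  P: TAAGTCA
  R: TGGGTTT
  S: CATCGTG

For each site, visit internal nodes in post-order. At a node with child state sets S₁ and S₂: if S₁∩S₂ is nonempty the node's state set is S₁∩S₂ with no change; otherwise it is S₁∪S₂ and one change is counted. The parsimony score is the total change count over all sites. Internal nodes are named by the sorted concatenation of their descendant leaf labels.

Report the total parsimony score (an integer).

LR@0: {A} ∪ {T} = {A,T} (union, +1)
PS@0: {T} ∪ {C} = {C,T} (union, +1)
LPRS@0: {A,T} ∩ {C,T} = {T} (intersection, +0)
LR@1: {A} ∪ {G} = {A,G} (union, +1)
PS@1: {A} ∩ {A} = {A} (intersection, +0)
LPRS@1: {A,G} ∩ {A} = {A} (intersection, +0)
LR@2: {G} ∩ {G} = {G} (intersection, +0)
PS@2: {A} ∪ {T} = {A,T} (union, +1)
LPRS@2: {G} ∪ {A,T} = {A,G,T} (union, +1)
LR@3: {G} ∩ {G} = {G} (intersection, +0)
PS@3: {G} ∪ {C} = {C,G} (union, +1)
LPRS@3: {G} ∩ {C,G} = {G} (intersection, +0)
LR@4: {G} ∪ {T} = {G,T} (union, +1)
PS@4: {T} ∪ {G} = {G,T} (union, +1)
LPRS@4: {G,T} ∩ {G,T} = {G,T} (intersection, +0)
LR@5: {T} ∩ {T} = {T} (intersection, +0)
PS@5: {C} ∪ {T} = {C,T} (union, +1)
LPRS@5: {T} ∩ {C,T} = {T} (intersection, +0)
LR@6: {C} ∪ {T} = {C,T} (union, +1)
PS@6: {A} ∪ {G} = {A,G} (union, +1)
LPRS@6: {C,T} ∪ {A,G} = {A,C,G,T} (union, +1)
per-site changes: [2, 1, 2, 1, 2, 1, 3]; total = 12

12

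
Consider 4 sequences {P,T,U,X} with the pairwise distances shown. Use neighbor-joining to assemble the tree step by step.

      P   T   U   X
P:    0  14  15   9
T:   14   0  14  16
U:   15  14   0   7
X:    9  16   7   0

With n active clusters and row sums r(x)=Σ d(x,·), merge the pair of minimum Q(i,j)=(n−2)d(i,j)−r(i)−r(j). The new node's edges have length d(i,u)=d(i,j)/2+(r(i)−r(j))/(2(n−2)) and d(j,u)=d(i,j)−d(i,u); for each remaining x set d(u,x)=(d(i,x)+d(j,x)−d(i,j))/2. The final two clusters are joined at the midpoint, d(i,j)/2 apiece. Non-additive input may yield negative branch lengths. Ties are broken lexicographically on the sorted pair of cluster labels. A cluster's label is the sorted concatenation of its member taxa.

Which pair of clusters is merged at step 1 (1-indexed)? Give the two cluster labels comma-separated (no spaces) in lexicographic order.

P,T

1. join P+T (d=14, Q=-54) ⇒ PT; edges |P|=11/2, |T|=17/2
  updated: d(PT,U)=15/2, d(PT,X)=11/2
2. join PT+U (d=15/2, Q=-20) ⇒ PTU; edges |PT|=3, |U|=9/2
  updated: d(PTU,X)=5/2
3. join PTU+X (d=5/2) ⇒ PTUX; edges |PTU|=5/4, |X|=5/4
final tree: (((P:11/2,T:17/2):3,U:9/2):5/4,X:5/4)
total length: 24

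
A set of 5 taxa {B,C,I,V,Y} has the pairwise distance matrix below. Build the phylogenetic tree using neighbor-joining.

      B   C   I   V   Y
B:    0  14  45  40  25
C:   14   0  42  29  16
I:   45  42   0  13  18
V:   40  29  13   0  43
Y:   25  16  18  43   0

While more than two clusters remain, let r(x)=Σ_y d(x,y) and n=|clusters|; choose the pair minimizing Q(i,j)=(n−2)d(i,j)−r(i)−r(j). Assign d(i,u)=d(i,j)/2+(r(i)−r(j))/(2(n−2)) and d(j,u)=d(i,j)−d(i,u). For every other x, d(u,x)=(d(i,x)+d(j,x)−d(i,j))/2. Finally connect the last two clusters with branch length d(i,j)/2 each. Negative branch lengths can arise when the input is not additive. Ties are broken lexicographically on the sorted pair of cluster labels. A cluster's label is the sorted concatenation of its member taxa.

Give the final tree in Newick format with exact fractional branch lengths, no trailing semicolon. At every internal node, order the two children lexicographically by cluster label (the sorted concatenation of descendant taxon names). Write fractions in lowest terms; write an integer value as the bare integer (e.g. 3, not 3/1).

iteration 1: select I,V (d=13, Q=-204); attach at lengths (16/3, 23/3); label the merged cluster IV
  updated: d(B,IV)=36, d(C,IV)=29, d(IV,Y)=24
iteration 2: select B,C (d=14, Q=-106); attach at lengths (11, 3); label the merged cluster BC
  updated: d(BC,IV)=51/2, d(BC,Y)=27/2
iteration 3: select BC,IV (d=51/2, Q=-63); attach at lengths (15/2, 18); label the merged cluster BCIV
  updated: d(BCIV,Y)=6
iteration 4: select BCIV,Y (d=6); attach at lengths (3, 3); label the merged cluster BCIVY
final tree: (((B:11,C:3):15/2,(I:16/3,V:23/3):18):3,Y:3)
total length: 117/2

(((B:11,C:3):15/2,(I:16/3,V:23/3):18):3,Y:3)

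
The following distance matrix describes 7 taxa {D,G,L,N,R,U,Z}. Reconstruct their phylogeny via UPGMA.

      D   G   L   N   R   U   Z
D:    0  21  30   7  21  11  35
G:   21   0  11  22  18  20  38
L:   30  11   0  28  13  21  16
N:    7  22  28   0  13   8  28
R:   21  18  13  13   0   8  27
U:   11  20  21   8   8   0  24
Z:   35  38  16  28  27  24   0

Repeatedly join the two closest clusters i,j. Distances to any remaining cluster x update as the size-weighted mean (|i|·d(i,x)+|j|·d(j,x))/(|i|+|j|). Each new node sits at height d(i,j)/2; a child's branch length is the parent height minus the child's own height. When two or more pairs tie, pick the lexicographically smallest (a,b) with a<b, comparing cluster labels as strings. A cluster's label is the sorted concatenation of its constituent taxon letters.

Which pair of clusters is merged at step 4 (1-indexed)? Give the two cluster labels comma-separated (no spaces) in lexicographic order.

DN,RU

iteration 1: select D,N (d=7); attach at lengths (7/2, 7/2); label the merged cluster DN
  updated: d(DN,G)=43/2, d(DN,L)=29, d(DN,R)=17, d(DN,U)=19/2, d(DN,Z)=63/2
iteration 2: select R,U (d=8); attach at lengths (4, 4); label the merged cluster RU
  updated: d(DN,RU)=53/4, d(G,RU)=19, d(L,RU)=17, d(RU,Z)=51/2
iteration 3: select G,L (d=11); attach at lengths (11/2, 11/2); label the merged cluster GL
  updated: d(DN,GL)=101/4, d(GL,RU)=18, d(GL,Z)=27
iteration 4: select DN,RU (d=53/4); attach at lengths (25/8, 21/8); label the merged cluster DNRU
  updated: d(DNRU,GL)=173/8, d(DNRU,Z)=57/2
iteration 5: select DNRU,GL (d=173/8); attach at lengths (67/16, 85/16); label the merged cluster DGLNRU
  updated: d(DGLNRU,Z)=28
iteration 6: select DGLNRU,Z (d=28); attach at lengths (51/16, 14); label the merged cluster DGLNRUZ
final tree: ((((D:7/2,N:7/2):25/8,(R:4,U:4):21/8):67/16,(G:11/2,L:11/2):85/16):51/16,Z:14)
total length: 935/16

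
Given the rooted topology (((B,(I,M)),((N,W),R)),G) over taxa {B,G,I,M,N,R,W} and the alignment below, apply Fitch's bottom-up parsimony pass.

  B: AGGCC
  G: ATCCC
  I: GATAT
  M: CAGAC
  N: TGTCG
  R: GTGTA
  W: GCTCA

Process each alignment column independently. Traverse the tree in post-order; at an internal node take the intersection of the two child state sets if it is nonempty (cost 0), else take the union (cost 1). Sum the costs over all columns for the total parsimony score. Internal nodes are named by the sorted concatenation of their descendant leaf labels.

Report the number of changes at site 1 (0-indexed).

4

IM@0: {G} ∪ {C} = {C,G} (union, +1)
BIM@0: {A} ∪ {C,G} = {A,C,G} (union, +1)
NW@0: {T} ∪ {G} = {G,T} (union, +1)
NRW@0: {G,T} ∩ {G} = {G} (intersection, +0)
BIMNRW@0: {A,C,G} ∩ {G} = {G} (intersection, +0)
BGIMNRW@0: {G} ∪ {A} = {A,G} (union, +1)
IM@1: {A} ∩ {A} = {A} (intersection, +0)
BIM@1: {G} ∪ {A} = {A,G} (union, +1)
NW@1: {G} ∪ {C} = {C,G} (union, +1)
NRW@1: {C,G} ∪ {T} = {C,G,T} (union, +1)
BIMNRW@1: {A,G} ∩ {C,G,T} = {G} (intersection, +0)
BGIMNRW@1: {G} ∪ {T} = {G,T} (union, +1)
IM@2: {T} ∪ {G} = {G,T} (union, +1)
BIM@2: {G} ∩ {G,T} = {G} (intersection, +0)
NW@2: {T} ∩ {T} = {T} (intersection, +0)
NRW@2: {T} ∪ {G} = {G,T} (union, +1)
BIMNRW@2: {G} ∩ {G,T} = {G} (intersection, +0)
BGIMNRW@2: {G} ∪ {C} = {C,G} (union, +1)
IM@3: {A} ∩ {A} = {A} (intersection, +0)
BIM@3: {C} ∪ {A} = {A,C} (union, +1)
NW@3: {C} ∩ {C} = {C} (intersection, +0)
NRW@3: {C} ∪ {T} = {C,T} (union, +1)
BIMNRW@3: {A,C} ∩ {C,T} = {C} (intersection, +0)
BGIMNRW@3: {C} ∩ {C} = {C} (intersection, +0)
IM@4: {T} ∪ {C} = {C,T} (union, +1)
BIM@4: {C} ∩ {C,T} = {C} (intersection, +0)
NW@4: {G} ∪ {A} = {A,G} (union, +1)
NRW@4: {A,G} ∩ {A} = {A} (intersection, +0)
BIMNRW@4: {C} ∪ {A} = {A,C} (union, +1)
BGIMNRW@4: {A,C} ∩ {C} = {C} (intersection, +0)
per-site changes: [4, 4, 3, 2, 3]; total = 16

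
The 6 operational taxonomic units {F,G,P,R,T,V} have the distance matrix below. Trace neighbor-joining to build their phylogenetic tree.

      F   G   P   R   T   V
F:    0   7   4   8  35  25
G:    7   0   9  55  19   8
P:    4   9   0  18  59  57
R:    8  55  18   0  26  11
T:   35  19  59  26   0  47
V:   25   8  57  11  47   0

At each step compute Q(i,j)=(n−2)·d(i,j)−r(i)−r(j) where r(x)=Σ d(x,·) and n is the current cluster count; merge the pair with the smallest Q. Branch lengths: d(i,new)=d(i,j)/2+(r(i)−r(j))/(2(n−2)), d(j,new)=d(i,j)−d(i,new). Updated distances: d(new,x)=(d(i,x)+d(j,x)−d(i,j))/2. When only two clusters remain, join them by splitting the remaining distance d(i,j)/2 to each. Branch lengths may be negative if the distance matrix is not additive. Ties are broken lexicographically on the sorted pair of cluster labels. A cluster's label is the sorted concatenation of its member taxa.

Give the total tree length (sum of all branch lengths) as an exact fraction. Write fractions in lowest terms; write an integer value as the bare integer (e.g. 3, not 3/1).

487/8

step 1: merge (R,V) at d=11, Q=-222; branch lengths R→7/4, V→37/4; new cluster RV
  updated: d(F,RV)=11, d(G,RV)=26, d(P,RV)=32, d(RV,T)=31
step 2: merge (RV,T) at d=31, Q=-151; branch lengths RV→49/6, T→137/6; new cluster RTV
  updated: d(F,RTV)=15/2, d(G,RTV)=7, d(P,RTV)=30
step 3: merge (F,P) at d=4, Q=-107/2; branch lengths F→-33/8, P→65/8; new cluster FP
  updated: d(FP,G)=6, d(FP,RTV)=67/4
step 4: merge (FP,G) at d=6, Q=-119/4; branch lengths FP→63/8, G→-15/8; new cluster FGP
  updated: d(FGP,RTV)=71/8
step 5: merge (FGP,RTV) at d=71/8; branch lengths FGP→71/16, RTV→71/16; new cluster FGPRTV
final tree: (((F:-33/8,P:65/8):63/8,G:-15/8):71/16,((R:7/4,V:37/4):49/6,T:137/6):71/16)
total length: 487/8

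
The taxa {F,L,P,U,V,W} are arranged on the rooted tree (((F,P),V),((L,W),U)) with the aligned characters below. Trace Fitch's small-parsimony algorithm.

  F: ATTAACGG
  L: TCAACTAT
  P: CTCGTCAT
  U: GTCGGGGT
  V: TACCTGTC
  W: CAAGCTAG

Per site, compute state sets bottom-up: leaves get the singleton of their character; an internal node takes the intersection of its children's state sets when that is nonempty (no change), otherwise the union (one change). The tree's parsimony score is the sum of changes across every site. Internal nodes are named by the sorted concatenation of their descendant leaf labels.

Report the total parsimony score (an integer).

23

site 0, node FP: F={A} ∪ P={C} → {A,C} (+1)
site 0, node FPV: FP={A,C} ∪ V={T} → {A,C,T} (+1)
site 0, node LW: L={T} ∪ W={C} → {C,T} (+1)
site 0, node LUW: LW={C,T} ∪ U={G} → {C,G,T} (+1)
site 0, node FLPUVW: FPV={A,C,T} ∩ LUW={C,G,T} → {C,T} (+0)
site 1, node FP: F={T} ∩ P={T} → {T} (+0)
site 1, node FPV: FP={T} ∪ V={A} → {A,T} (+1)
site 1, node LW: L={C} ∪ W={A} → {A,C} (+1)
site 1, node LUW: LW={A,C} ∪ U={T} → {A,C,T} (+1)
site 1, node FLPUVW: FPV={A,T} ∩ LUW={A,C,T} → {A,T} (+0)
site 2, node FP: F={T} ∪ P={C} → {C,T} (+1)
site 2, node FPV: FP={C,T} ∩ V={C} → {C} (+0)
site 2, node LW: L={A} ∩ W={A} → {A} (+0)
site 2, node LUW: LW={A} ∪ U={C} → {A,C} (+1)
site 2, node FLPUVW: FPV={C} ∩ LUW={A,C} → {C} (+0)
site 3, node FP: F={A} ∪ P={G} → {A,G} (+1)
site 3, node FPV: FP={A,G} ∪ V={C} → {A,C,G} (+1)
site 3, node LW: L={A} ∪ W={G} → {A,G} (+1)
site 3, node LUW: LW={A,G} ∩ U={G} → {G} (+0)
site 3, node FLPUVW: FPV={A,C,G} ∩ LUW={G} → {G} (+0)
site 4, node FP: F={A} ∪ P={T} → {A,T} (+1)
site 4, node FPV: FP={A,T} ∩ V={T} → {T} (+0)
site 4, node LW: L={C} ∩ W={C} → {C} (+0)
site 4, node LUW: LW={C} ∪ U={G} → {C,G} (+1)
site 4, node FLPUVW: FPV={T} ∪ LUW={C,G} → {C,G,T} (+1)
site 5, node FP: F={C} ∩ P={C} → {C} (+0)
site 5, node FPV: FP={C} ∪ V={G} → {C,G} (+1)
site 5, node LW: L={T} ∩ W={T} → {T} (+0)
site 5, node LUW: LW={T} ∪ U={G} → {G,T} (+1)
site 5, node FLPUVW: FPV={C,G} ∩ LUW={G,T} → {G} (+0)
site 6, node FP: F={G} ∪ P={A} → {A,G} (+1)
site 6, node FPV: FP={A,G} ∪ V={T} → {A,G,T} (+1)
site 6, node LW: L={A} ∩ W={A} → {A} (+0)
site 6, node LUW: LW={A} ∪ U={G} → {A,G} (+1)
site 6, node FLPUVW: FPV={A,G,T} ∩ LUW={A,G} → {A,G} (+0)
site 7, node FP: F={G} ∪ P={T} → {G,T} (+1)
site 7, node FPV: FP={G,T} ∪ V={C} → {C,G,T} (+1)
site 7, node LW: L={T} ∪ W={G} → {G,T} (+1)
site 7, node LUW: LW={G,T} ∩ U={T} → {T} (+0)
site 7, node FLPUVW: FPV={C,G,T} ∩ LUW={T} → {T} (+0)
per-site changes: [4, 3, 2, 3, 3, 2, 3, 3]; total = 23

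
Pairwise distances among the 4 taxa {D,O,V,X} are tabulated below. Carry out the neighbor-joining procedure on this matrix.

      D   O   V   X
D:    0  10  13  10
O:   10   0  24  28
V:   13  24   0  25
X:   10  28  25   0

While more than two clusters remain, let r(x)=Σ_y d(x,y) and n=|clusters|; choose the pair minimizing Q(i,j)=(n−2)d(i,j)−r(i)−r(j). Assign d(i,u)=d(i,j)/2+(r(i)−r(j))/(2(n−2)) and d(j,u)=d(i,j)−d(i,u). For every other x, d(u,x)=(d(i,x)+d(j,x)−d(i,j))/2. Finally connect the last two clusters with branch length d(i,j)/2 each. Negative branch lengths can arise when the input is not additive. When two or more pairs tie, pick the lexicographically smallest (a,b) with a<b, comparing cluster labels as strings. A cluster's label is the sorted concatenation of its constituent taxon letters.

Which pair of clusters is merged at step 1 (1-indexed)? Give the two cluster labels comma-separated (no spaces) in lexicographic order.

D,X

step 1: merge (D,X) at d=10, Q=-76; branch lengths D→-5/2, X→25/2; new cluster DX
  updated: d(DX,O)=14, d(DX,V)=14
step 2: merge (DX,O) at d=14, Q=-52; branch lengths DX→2, O→12; new cluster DOX
  updated: d(DOX,V)=12
step 3: merge (DOX,V) at d=12; branch lengths DOX→6, V→6; new cluster DOVX
final tree: (((D:-5/2,X:25/2):2,O:12):6,V:6)
total length: 36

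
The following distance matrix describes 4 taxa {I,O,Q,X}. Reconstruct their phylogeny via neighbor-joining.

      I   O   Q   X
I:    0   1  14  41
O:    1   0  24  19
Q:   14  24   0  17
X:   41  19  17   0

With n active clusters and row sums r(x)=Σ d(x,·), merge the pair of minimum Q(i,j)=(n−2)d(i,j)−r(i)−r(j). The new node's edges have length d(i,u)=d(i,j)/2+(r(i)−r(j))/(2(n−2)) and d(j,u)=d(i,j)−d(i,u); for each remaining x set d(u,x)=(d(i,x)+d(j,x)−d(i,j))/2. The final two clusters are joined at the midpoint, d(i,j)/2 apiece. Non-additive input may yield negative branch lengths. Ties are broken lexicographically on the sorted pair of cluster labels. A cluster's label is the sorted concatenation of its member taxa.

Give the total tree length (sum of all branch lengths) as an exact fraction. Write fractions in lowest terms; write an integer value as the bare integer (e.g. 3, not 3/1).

step 1: merge (I,O) at d=1, Q=-98; branch lengths I→7/2, O→-5/2; new cluster IO
  updated: d(IO,Q)=37/2, d(IO,X)=59/2
step 2: merge (IO,Q) at d=37/2, Q=-65; branch lengths IO→31/2, Q→3; new cluster IOQ
  updated: d(IOQ,X)=14
step 3: merge (IOQ,X) at d=14; branch lengths IOQ→7, X→7; new cluster IOQX
final tree: (((I:7/2,O:-5/2):31/2,Q:3):7,X:7)
total length: 67/2

67/2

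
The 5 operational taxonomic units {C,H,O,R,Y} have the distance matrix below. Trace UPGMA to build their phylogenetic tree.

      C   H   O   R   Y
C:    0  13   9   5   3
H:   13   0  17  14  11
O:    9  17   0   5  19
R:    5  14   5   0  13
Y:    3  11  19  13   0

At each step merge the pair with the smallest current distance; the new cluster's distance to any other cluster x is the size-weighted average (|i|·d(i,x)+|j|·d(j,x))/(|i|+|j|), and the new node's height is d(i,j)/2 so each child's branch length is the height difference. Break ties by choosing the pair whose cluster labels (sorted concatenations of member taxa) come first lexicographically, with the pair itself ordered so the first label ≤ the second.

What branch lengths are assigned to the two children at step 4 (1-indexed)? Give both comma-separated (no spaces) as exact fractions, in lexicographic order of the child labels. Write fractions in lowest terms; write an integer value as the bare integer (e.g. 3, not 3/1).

9/8,55/8

1. join C+Y (d=3) ⇒ CY; edges |C|=3/2, |Y|=3/2
  updated: d(CY,H)=12, d(CY,O)=14, d(CY,R)=9
2. join O+R (d=5) ⇒ OR; edges |O|=5/2, |R|=5/2
  updated: d(CY,OR)=23/2, d(H,OR)=31/2
3. join CY+OR (d=23/2) ⇒ CORY; edges |CY|=17/4, |OR|=13/4
  updated: d(CORY,H)=55/4
4. join CORY+H (d=55/4) ⇒ CHORY; edges |CORY|=9/8, |H|=55/8
final tree: (((C:3/2,Y:3/2):17/4,(O:5/2,R:5/2):13/4):9/8,H:55/8)
total length: 47/2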